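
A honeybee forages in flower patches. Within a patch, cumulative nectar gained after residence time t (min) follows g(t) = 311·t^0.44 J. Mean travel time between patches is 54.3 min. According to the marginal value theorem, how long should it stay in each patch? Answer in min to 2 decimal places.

42.66 min

Maximise g(t)/(T+t): set derivative to zero → g'(t)(T+t) = g(t).
g'(t) = 0.44·311·t^-0.56. Setting 0.44·311·t^-0.56 = 311·t^0.44/(54.3+t) gives 0.44(54.3+t) = t, so 0.56·t = 0.44×54.3.
t* = 0.44×54.3/0.56 = 42.66 min.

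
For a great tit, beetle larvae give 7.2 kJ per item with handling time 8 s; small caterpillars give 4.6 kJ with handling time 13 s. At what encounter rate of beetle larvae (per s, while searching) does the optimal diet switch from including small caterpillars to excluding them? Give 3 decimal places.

0.081 per s

The zero-one rule: include small caterpillars iff E₂/h₂ > λE₁/(1+λh₁). Equality gives the switch point.
λE₁h₂ = E₂ + λE₂h₁ ⇒ λ = E₂/(E₁h₂ − E₂h₁) = 4.6/(93.6 − 36.8) = 0.08099 per s.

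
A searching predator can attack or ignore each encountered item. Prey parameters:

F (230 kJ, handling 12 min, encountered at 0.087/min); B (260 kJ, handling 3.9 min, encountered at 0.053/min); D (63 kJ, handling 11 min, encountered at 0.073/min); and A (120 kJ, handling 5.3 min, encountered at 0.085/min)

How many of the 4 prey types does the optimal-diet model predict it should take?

3

E/h in descending order: B 66.7, A 22.6, F 19.2, D 5.73 kJ/min. The optimal diet is the largest prefix of this list for which every included type satisfies E_i/h_i > R on the types above it.
Rate on top 1: 11.42. A: 22.6 > 11.42 → include.
Rate on top 2: 14.47. F: 19.2 > 14.47 → include.
Rate on top 3: 16.29. D: 5.73 < 16.29 → exclude; stop.
Optimal diet: B, A, F — 3 of 4 types.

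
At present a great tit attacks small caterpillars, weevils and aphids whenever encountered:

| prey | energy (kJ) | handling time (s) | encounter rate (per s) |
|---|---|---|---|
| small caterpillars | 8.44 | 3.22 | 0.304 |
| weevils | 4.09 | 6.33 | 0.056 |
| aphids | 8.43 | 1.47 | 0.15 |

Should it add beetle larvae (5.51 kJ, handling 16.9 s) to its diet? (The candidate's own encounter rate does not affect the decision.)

No

Current rate: (0.304×8.44 + 0.056×4.09 + 0.15×8.43)/(1 + 0.304×3.22 + 0.056×6.33 + 0.15×1.47) = 1.589 kJ/s.
beetle larvae: E/h = 5.51/16.9 = 0.326 kJ/s.
Since 0.326 < R, time spent handling beetle larvae is better spent searching.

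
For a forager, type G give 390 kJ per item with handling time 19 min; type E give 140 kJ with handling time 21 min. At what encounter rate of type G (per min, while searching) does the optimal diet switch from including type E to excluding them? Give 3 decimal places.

At the threshold, the rate on type G alone equals the profitability of type E: λ·390/(1 + λ·19) = 140/21 = 6.667.
Rearranging, λ(390 − 6.667×19) = 6.667, so λ = 6.667/263.3 = 0.02532 per min.

0.025 per min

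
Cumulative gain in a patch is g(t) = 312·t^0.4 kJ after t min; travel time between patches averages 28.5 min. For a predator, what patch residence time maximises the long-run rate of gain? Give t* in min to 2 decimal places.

19.00 min

Optimal t* satisfies g'(t*) = g(t*)/(T + t*).
g'(t) = 0.4·312·t^-0.6. Setting 0.4·312·t^-0.6 = 312·t^0.4/(28.5+t) gives 0.4(28.5+t) = t, so 0.60·t = 0.4×28.5.
t* = 0.4×28.5/0.60 = 19 min.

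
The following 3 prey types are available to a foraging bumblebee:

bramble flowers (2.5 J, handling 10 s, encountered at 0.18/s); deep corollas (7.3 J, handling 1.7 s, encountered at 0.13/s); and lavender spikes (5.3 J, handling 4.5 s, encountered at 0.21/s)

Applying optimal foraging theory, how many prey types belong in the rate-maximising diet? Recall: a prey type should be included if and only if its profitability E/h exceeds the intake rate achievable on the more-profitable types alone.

2

E/h in descending order: deep corollas 4.29, lavender spikes 1.18, bramble flowers 0.25 J/s. The optimal diet is the largest prefix of this list for which every included type satisfies E_i/h_i > R on the types above it.
Rate on top 1: 0.7772. lavender spikes: 1.18 > 0.7772 → include.
Rate on top 2: 0.952. bramble flowers: 0.25 < 0.952 → exclude; stop.
Optimal diet: deep corollas, lavender spikes — 2 of 3 types.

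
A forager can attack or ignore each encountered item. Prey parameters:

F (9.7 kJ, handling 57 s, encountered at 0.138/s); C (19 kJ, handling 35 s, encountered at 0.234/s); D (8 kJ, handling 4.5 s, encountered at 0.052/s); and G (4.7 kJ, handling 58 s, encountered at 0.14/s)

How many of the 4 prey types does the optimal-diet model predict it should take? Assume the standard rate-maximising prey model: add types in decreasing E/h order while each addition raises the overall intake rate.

2

E/h in descending order: D 1.78, C 0.543, F 0.17, G 0.081 kJ/s. The optimal diet is the largest prefix of this list for which every included type satisfies E_i/h_i > R on the types above it.
Rate on top 1: 0.3371. C: 0.543 > 0.3371 → include.
Rate on top 2: 0.5159. F: 0.17 < 0.5159 → exclude; stop.
Optimal diet: D, C — 2 of 4 types.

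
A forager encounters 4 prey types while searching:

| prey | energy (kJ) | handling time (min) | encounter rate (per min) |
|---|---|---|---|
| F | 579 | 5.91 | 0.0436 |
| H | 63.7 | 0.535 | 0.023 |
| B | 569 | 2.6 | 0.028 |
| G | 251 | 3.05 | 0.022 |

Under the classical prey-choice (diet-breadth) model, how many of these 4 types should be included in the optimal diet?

Rank by E/h (kJ/min): B 219, H 119, F 98, G 82.3. Include each in turn until the next type's E/h falls below the running intake rate.
Rate on top 1: 14.85. H: 119 > 14.85 → include.
Rate on top 2: 16.03. F: 98 > 16.03 → include.
Rate on top 3: 31.76. G: 82.3 > 31.76 → include.
Optimal diet: B, H, F, G — 4 of 4 types.

4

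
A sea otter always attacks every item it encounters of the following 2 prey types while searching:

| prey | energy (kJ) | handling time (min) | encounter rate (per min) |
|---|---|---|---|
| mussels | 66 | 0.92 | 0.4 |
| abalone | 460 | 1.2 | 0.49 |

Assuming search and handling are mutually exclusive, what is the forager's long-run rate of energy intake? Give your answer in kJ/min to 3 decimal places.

128.732 kJ/min

R = (0.4×66 + 0.49×460) / (1 + 0.4×0.92 + 0.49×1.2) = 251.8/1.956 = 128.7 kJ/min.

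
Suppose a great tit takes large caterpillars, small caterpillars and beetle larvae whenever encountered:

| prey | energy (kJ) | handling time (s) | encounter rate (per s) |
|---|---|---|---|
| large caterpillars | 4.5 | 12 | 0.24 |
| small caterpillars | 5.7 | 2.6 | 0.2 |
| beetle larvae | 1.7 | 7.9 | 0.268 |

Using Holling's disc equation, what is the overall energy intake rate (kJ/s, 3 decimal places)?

R = (0.24×4.5 + 0.2×5.7 + 0.268×1.7) / (1 + 0.24×12 + 0.2×2.6 + 0.268×7.9) = 2.676/6.517 = 0.4105 kJ/s.

0.411 kJ/s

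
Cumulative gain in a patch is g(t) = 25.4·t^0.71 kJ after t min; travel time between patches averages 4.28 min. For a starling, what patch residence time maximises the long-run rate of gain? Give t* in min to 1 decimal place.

By the marginal value theorem, leave when the instantaneous gain rate g'(t) equals the habitat-wide average g(t)/(T + t).
g'(t) = 0.71·25.4·t^-0.29. Setting 0.71·25.4·t^-0.29 = 25.4·t^0.71/(4.28+t) gives 0.71(4.28+t) = t, so 0.29·t = 0.71×4.28.
t* = 0.71×4.28/0.29 = 10.48 min.

10.5 min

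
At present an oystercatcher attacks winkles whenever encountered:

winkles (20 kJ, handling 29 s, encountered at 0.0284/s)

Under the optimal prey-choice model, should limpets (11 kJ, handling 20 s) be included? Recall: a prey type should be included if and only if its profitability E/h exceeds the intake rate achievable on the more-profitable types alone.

Intake rate on the current diet: R = (0.0284×20) / (1 + 0.0284×29) = 0.568/1.824 = 0.3115 kJ/s.
limpets: E/h = 11/20 = 0.55 kJ/s.
Since 0.55 > R, including limpets increases the long-run rate.

Yes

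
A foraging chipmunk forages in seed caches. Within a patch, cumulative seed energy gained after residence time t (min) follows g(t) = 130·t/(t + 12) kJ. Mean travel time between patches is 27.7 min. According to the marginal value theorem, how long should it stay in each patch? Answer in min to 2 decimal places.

By the marginal value theorem, leave when the instantaneous gain rate g'(t) equals the habitat-wide average g(t)/(T + t).
g'(t) = 130·12/(t + 12)². Setting 130·12/(t+12)² = 130t/[(t+12)(27.7+t)] gives 12(27.7+t) = t(t+12), so t² = 12×27.7 = 332.4.
t* = √332.4 = 18.23 min.

18.23 min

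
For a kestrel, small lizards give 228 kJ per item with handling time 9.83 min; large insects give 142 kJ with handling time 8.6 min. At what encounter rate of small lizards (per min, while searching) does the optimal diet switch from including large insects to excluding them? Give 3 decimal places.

0.251 per min

The zero-one rule: include large insects iff E₂/h₂ > λE₁/(1+λh₁). Equality gives the switch point.
λE₁h₂ = E₂ + λE₂h₁ ⇒ λ = E₂/(E₁h₂ − E₂h₁) = 142/(1961 − 1396) = 0.2514 per min.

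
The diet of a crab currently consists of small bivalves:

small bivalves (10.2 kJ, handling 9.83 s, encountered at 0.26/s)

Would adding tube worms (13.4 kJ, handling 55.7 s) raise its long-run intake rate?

On small bivalves alone, R = ΣλE/(1+Σλh) = 2.652/3.556 = 0.7458 kJ/s.
tube worms: E/h = 13.4/55.7 = 0.2406 kJ/s.
Since 0.2406 < R, time spent handling tube worms is better spent searching.

No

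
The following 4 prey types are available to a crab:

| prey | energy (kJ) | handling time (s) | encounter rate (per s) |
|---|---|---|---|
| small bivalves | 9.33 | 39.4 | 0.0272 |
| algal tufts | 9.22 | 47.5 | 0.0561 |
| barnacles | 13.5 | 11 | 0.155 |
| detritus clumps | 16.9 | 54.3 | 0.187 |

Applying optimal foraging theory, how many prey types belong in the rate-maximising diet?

E/h in descending order: barnacles 1.23, detritus clumps 0.311, small bivalves 0.237, algal tufts 0.194 kJ/s. The optimal diet is the largest prefix of this list for which every included type satisfies E_i/h_i > R on the types above it.
Rate on top 1: 0.7736. detritus clumps: 0.311 < 0.7736 → exclude; stop.
Optimal diet: barnacles — 1 of 4 types.

1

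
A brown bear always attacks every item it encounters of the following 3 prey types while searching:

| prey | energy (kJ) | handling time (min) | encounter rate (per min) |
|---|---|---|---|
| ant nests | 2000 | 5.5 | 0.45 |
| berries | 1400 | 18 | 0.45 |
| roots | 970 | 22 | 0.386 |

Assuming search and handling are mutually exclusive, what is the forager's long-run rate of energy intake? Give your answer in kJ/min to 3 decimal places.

94.903 kJ/min

R = (0.45×2000 + 0.45×1400 + 0.386×970) / (1 + 0.45×5.5 + 0.45×18 + 0.386×22) = 1904/20.07 = 94.9 kJ/min.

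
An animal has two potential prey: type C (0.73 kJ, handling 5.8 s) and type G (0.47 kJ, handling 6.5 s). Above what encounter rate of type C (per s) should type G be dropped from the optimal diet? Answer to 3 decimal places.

At the threshold, the rate on type C alone equals the profitability of type G: λ·0.73/(1 + λ·5.8) = 0.47/6.5 = 0.07231.
Rearranging, λ(0.73 − 0.07231×5.8) = 0.07231, so λ = 0.07231/0.3106 = 0.2328 per s.

0.233 per s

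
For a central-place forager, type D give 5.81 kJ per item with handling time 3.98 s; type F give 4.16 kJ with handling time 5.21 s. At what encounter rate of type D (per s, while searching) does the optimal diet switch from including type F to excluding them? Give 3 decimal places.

0.303 per s

At the threshold, the rate on type D alone equals the profitability of type F: λ·5.81/(1 + λ·3.98) = 4.16/5.21 = 0.7985.
Rearranging, λ(5.81 − 0.7985×3.98) = 0.7985, so λ = 0.7985/2.632 = 0.3034 per s.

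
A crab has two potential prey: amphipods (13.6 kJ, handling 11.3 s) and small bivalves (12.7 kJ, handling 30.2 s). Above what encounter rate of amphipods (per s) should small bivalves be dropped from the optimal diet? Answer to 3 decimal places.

Drop small bivalves once their profitability E₂/h₂ falls below the rate achievable on amphipods alone: E₂/h₂ = λE₁/(1 + λh₁).
Solve for λ: λE₁h₂ = E₂(1 + λh₁) → λ(E₁h₂ − E₂h₁) = E₂ → λ = E₂/(E₁h₂ − E₂h₁).
λ = 12.7/(13.6×30.2 − 12.7×11.3) = 12.7/267.2 = 0.04753 per s.

0.048 per s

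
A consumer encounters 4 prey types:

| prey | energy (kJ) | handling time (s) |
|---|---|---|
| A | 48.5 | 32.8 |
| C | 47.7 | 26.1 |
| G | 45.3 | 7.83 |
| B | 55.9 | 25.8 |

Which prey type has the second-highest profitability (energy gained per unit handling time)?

Profitability E/h (kJ/s): A = 48.5/32.8 = 1.48, C = 47.7/26.1 = 1.83, G = 45.3/7.83 = 5.79, B = 55.9/25.8 = 2.17.
Ranked: G > B > C > A.

B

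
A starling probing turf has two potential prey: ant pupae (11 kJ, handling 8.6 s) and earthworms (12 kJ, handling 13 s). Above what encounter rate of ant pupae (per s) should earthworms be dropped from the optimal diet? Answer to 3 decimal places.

The zero-one rule: include earthworms iff E₂/h₂ > λE₁/(1+λh₁). Equality gives the switch point.
λE₁h₂ = E₂ + λE₂h₁ ⇒ λ = E₂/(E₁h₂ − E₂h₁) = 12/(143 − 103.2) = 0.3015 per s.

0.302 per s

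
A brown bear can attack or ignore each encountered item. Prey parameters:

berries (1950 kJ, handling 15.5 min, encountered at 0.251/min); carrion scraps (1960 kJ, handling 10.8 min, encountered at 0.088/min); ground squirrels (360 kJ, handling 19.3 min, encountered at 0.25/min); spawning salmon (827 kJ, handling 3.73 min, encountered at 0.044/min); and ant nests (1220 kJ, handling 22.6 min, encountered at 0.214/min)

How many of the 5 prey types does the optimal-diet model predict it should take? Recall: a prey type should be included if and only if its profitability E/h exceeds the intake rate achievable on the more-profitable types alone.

3

Profitabilities (E/h, kJ/min): spawning salmon 222, carrion scraps 181, berries 126, ant nests 54, ground squirrels 18.7. Add prey in this order while the next type's profitability exceeds the intake rate on those already taken.
Rate on top 1: 31.26. carrion scraps: 181 > 31.26 → include.
Rate on top 2: 98.78. berries: 126 > 98.78 → include.
Rate on top 3: 116.3. ant nests: 54 < 116.3 → exclude; stop.
Optimal diet: spawning salmon, carrion scraps, berries — 3 of 5 types.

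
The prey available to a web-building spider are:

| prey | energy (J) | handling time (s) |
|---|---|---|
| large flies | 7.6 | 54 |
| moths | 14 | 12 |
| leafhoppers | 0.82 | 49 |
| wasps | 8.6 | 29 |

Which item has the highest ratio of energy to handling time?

moths

In descending order of E/h:
moths: 14/12 = 1.17 J/s
wasps: 8.6/29 = 0.297 J/s
large flies: 7.6/54 = 0.141 J/s
leafhoppers: 0.82/49 = 0.0167 J/s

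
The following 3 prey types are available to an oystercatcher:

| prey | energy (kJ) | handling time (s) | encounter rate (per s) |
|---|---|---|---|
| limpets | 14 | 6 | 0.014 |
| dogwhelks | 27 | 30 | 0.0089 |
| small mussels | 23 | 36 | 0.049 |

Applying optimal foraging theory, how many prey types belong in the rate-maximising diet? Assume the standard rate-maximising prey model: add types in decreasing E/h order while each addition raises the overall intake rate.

E/h in descending order: limpets 2.33, dogwhelks 0.9, small mussels 0.639 kJ/s. The optimal diet is the largest prefix of this list for which every included type satisfies E_i/h_i > R on the types above it.
Rate on top 1: 0.1808. dogwhelks: 0.9 > 0.1808 → include.
Rate on top 2: 0.3229. small mussels: 0.639 > 0.3229 → include.
Optimal diet: limpets, dogwhelks, small mussels — 3 of 3 types.

3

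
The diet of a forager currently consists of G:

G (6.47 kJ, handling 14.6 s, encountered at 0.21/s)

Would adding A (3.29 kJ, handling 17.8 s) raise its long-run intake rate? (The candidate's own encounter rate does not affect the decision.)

No

On G alone, R = ΣλE/(1+Σλh) = 1.359/4.066 = 0.3342 kJ/s.
A: E/h = 3.29/17.8 = 0.1848 kJ/s.
Since 0.1848 < R, time spent handling A is better spent searching.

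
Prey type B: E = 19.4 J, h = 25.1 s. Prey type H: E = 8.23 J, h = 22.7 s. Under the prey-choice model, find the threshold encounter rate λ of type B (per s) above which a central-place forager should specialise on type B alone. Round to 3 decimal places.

0.035 per s

Drop type H once their profitability E₂/h₂ falls below the rate achievable on type B alone: E₂/h₂ = λE₁/(1 + λh₁).
Solve for λ: λE₁h₂ = E₂(1 + λh₁) → λ(E₁h₂ − E₂h₁) = E₂ → λ = E₂/(E₁h₂ − E₂h₁).
λ = 8.23/(19.4×22.7 − 8.23×25.1) = 8.23/233.8 = 0.0352 per s.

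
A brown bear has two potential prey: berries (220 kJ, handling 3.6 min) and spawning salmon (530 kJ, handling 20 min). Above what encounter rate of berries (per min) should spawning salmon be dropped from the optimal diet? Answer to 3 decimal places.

0.213 per min

At the threshold, the rate on berries alone equals the profitability of spawning salmon: λ·220/(1 + λ·3.6) = 530/20 = 26.5.
Rearranging, λ(220 − 26.5×3.6) = 26.5, so λ = 26.5/124.6 = 0.2127 per min.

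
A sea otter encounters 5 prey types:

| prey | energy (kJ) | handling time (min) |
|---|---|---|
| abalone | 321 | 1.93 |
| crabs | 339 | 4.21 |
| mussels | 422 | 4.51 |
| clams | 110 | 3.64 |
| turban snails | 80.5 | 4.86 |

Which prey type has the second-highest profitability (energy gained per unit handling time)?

In descending order of E/h:
abalone: 321/1.93 = 166 kJ/min
mussels: 422/4.51 = 93.6 kJ/min
crabs: 339/4.21 = 80.5 kJ/min
clams: 110/3.64 = 30.2 kJ/min
turban snails: 80.5/4.86 = 16.6 kJ/min

mussels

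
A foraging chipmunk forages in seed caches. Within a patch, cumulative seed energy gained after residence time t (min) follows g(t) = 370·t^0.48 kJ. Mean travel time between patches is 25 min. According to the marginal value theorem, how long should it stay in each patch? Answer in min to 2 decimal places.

23.08 min

Maximise g(t)/(T+t): set derivative to zero → g'(t)(T+t) = g(t).
g'(t) = 0.48·370·t^-0.52. Setting 0.48·370·t^-0.52 = 370·t^0.48/(25+t) gives 0.48(25+t) = t, so 0.52·t = 0.48×25.
t* = 0.48×25/0.52 = 23.08 min.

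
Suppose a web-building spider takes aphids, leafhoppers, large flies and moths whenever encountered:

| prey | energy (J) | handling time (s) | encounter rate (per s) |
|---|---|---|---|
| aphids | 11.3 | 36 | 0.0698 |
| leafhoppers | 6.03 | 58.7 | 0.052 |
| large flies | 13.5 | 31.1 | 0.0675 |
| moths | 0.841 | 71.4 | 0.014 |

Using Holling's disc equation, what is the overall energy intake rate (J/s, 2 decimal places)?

0.21 J/s

R = Σλ_iE_i / (1 + Σλ_ih_i)
Numerator: 0.0698×11.3 + 0.052×6.03 + 0.0675×13.5 + 0.014×0.841 = 2.025
Denominator: 1 + 0.0698×36 + 0.052×58.7 + 0.0675×31.1 + 0.014×71.4 = 9.664
R = 2.025/9.664 = 0.2096 J/s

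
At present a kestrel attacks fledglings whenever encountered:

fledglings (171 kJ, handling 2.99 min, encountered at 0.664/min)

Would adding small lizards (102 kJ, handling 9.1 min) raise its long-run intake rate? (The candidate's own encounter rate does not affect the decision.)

Intake rate on the current diet: R = (0.664×171) / (1 + 0.664×2.99) = 113.5/2.985 = 38.03 kJ/min.
small lizards: E/h = 102/9.1 = 11.21 kJ/min.
11.21 < 38.03, so adding small lizards would lower the average — exclude it.

No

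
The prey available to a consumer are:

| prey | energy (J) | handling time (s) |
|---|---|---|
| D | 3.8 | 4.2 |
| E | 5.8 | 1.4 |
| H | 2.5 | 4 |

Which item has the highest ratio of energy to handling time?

E

Profitability E/h (J/s): D = 3.8/4.2 = 0.905, E = 5.8/1.4 = 4.14, H = 2.5/4 = 0.625.
Ranked: E > D > H.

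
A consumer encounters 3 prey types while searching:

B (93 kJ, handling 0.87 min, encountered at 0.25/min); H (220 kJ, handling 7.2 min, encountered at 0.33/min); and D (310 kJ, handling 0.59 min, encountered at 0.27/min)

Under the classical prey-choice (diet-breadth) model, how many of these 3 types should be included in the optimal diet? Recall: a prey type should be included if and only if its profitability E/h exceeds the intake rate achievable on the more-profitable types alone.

E/h in descending order: D 525, B 107, H 30.6 kJ/min. The optimal diet is the largest prefix of this list for which every included type satisfies E_i/h_i > R on the types above it.
Rate on top 1: 72.2. B: 107 > 72.2 → include.
Rate on top 2: 77.68. H: 30.6 < 77.68 → exclude; stop.
Optimal diet: D, B — 2 of 3 types.

2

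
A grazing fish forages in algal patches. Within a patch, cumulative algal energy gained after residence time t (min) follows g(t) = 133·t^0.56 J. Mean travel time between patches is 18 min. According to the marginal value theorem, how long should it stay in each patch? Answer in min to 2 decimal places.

By the marginal value theorem, leave when the instantaneous gain rate g'(t) equals the habitat-wide average g(t)/(T + t).
g'(t) = 0.56·133·t^-0.44. Setting 0.56·133·t^-0.44 = 133·t^0.56/(18+t) gives 0.56(18+t) = t, so 0.44·t = 0.56×18.
t* = 0.56×18/0.44 = 22.91 min.

22.91 min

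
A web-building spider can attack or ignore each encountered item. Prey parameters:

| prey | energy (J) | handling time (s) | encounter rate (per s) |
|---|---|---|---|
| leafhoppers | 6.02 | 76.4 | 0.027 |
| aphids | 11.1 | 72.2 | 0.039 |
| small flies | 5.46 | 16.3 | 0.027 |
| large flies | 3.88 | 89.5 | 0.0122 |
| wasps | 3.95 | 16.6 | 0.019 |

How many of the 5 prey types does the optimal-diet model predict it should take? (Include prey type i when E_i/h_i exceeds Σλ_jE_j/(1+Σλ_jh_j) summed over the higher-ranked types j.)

Profitabilities (E/h, J/s): small flies 0.335, wasps 0.238, aphids 0.154, leafhoppers 0.0788, large flies 0.0434. Add prey in this order while the next type's profitability exceeds the intake rate on those already taken.
Rate on top 1: 0.1024. wasps: 0.238 > 0.1024 → include.
Rate on top 2: 0.1267. aphids: 0.154 > 0.1267 → include.
Rate on top 3: 0.1434. leafhoppers: 0.0788 < 0.1434 → exclude; stop.
Optimal diet: small flies, wasps, aphids — 3 of 5 types.

3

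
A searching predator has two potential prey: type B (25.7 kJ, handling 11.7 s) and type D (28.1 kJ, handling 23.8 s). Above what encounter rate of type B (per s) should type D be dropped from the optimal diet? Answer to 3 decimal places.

At the threshold, the rate on type B alone equals the profitability of type D: λ·25.7/(1 + λ·11.7) = 28.1/23.8 = 1.181.
Rearranging, λ(25.7 − 1.181×11.7) = 1.181, so λ = 1.181/11.89 = 0.09933 per s.

0.099 per s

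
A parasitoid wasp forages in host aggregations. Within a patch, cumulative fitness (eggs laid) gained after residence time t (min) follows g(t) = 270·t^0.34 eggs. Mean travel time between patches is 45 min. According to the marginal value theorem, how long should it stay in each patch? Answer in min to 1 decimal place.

23.2 min

By the marginal value theorem, leave when the instantaneous gain rate g'(t) equals the habitat-wide average g(t)/(T + t).
g'(t) = 0.34·270·t^-0.66. Setting 0.34·270·t^-0.66 = 270·t^0.34/(45+t) gives 0.34(45+t) = t, so 0.66·t = 0.34×45.
t* = 0.34×45/0.66 = 23.18 min.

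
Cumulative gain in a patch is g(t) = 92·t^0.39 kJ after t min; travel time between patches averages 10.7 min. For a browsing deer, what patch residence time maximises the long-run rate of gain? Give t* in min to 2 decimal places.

6.84 min

Maximise g(t)/(T+t): set derivative to zero → g'(t)(T+t) = g(t).
g'(t) = 0.39·92·t^-0.61. Setting 0.39·92·t^-0.61 = 92·t^0.39/(10.7+t) gives 0.39(10.7+t) = t, so 0.61·t = 0.39×10.7.
t* = 0.39×10.7/0.61 = 6.841 min.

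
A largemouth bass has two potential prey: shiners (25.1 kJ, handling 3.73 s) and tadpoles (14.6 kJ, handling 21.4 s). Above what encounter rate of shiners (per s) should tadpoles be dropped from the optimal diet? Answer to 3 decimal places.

0.030 per s

The zero-one rule: include tadpoles iff E₂/h₂ > λE₁/(1+λh₁). Equality gives the switch point.
λE₁h₂ = E₂ + λE₂h₁ ⇒ λ = E₂/(E₁h₂ − E₂h₁) = 14.6/(537.1 − 54.46) = 0.03025 per s.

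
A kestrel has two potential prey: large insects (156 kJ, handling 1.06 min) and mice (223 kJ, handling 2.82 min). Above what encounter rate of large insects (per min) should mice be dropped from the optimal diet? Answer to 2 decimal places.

At the threshold, the rate on large insects alone equals the profitability of mice: λ·156/(1 + λ·1.06) = 223/2.82 = 79.08.
Rearranging, λ(156 − 79.08×1.06) = 79.08, so λ = 79.08/72.18 = 1.096 per min.

1.10 per min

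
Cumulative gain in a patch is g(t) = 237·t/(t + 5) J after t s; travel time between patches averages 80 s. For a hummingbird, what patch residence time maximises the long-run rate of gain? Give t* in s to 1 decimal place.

By the marginal value theorem, leave when the instantaneous gain rate g'(t) equals the habitat-wide average g(t)/(T + t).
g'(t) = 237·5/(t + 5)². Setting 237·5/(t+5)² = 237t/[(t+5)(80+t)] gives 5(80+t) = t(t+5), so t² = 5×80 = 400.
t* = √400 = 20 s.

20.0 s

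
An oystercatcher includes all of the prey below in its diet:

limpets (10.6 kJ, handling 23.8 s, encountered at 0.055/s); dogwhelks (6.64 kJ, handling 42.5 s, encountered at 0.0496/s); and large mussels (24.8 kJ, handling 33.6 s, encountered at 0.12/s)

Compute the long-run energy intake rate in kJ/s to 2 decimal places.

0.46 kJ/s

Energy encountered per unit search time: 0.055×10.6 + 0.0496×6.64 + 0.12×24.8 = 3.888 kJ/s.
Handling time per unit search time: 0.055×23.8 + 0.0496×42.5 + 0.12×33.6 = 7.449.
Rate = 3.888/(1 + 7.449) = 0.4602 kJ/s.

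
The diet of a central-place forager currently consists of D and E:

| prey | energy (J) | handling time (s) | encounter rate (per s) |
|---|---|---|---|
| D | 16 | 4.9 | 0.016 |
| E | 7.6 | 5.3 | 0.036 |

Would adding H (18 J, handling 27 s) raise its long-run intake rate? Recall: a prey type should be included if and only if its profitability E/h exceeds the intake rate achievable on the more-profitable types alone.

Yes

On D and E alone, R = ΣλE/(1+Σλh) = 0.5296/1.269 = 0.4173 J/s.
H: E/h = 18/27 = 0.6667 J/s.
Since 0.6667 > R, including H increases the long-run rate.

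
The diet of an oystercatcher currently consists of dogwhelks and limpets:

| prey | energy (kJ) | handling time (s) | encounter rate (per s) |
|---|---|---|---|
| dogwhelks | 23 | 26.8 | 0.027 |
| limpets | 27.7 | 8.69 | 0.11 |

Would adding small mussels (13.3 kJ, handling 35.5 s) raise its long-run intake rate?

No

Current rate: (0.027×23 + 0.11×27.7)/(1 + 0.027×26.8 + 0.11×8.69) = 1.369 kJ/s.
Profitability of small mussels: 13.3/35.5 = 0.3746 kJ/s.
Since 0.3746 < R, time spent handling small mussels is better spent searching.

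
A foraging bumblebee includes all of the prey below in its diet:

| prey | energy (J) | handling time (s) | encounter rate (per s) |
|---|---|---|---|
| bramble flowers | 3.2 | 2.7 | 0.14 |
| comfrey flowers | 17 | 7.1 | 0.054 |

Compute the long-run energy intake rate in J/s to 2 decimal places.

0.78 J/s

Energy encountered per unit search time: 0.14×3.2 + 0.054×17 = 1.366 J/s.
Handling time per unit search time: 0.14×2.7 + 0.054×7.1 = 0.7614.
Rate = 1.366/(1 + 0.7614) = 0.7755 J/s.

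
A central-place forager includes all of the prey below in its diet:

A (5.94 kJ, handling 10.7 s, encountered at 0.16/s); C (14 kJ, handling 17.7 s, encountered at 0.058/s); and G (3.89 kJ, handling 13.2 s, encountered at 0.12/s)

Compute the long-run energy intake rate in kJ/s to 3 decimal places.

0.419 kJ/s

R = (0.16×5.94 + 0.058×14 + 0.12×3.89) / (1 + 0.16×10.7 + 0.058×17.7 + 0.12×13.2) = 2.229/5.323 = 0.4188 kJ/s.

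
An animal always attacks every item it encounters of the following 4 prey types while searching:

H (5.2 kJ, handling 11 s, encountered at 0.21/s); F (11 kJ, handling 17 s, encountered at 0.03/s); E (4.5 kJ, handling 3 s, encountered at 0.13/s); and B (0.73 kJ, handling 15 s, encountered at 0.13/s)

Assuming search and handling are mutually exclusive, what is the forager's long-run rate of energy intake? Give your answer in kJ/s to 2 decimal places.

0.34 kJ/s

R = (0.21×5.2 + 0.03×11 + 0.13×4.5 + 0.13×0.73) / (1 + 0.21×11 + 0.03×17 + 0.13×3 + 0.13×15) = 2.102/6.16 = 0.3412 kJ/s.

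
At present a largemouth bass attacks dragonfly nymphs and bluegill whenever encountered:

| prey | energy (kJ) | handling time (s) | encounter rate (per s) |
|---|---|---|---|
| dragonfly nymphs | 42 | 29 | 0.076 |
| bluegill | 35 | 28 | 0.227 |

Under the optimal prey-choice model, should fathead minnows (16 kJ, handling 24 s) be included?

Intake rate on the current diet: R = (0.076×42 + 0.227×35) / (1 + 0.076×29 + 0.227×28) = 11.14/9.56 = 1.165 kJ/s.
Profitability of fathead minnows: 16/24 = 0.6667 kJ/s.
0.6667 < 1.165, so adding fathead minnows would lower the average — exclude it.

No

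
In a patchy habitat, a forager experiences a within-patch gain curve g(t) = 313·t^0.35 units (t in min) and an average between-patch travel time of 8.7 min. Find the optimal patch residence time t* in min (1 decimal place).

Maximise g(t)/(T+t): set derivative to zero → g'(t)(T+t) = g(t).
g'(t) = 0.35·313·t^-0.65. Setting 0.35·313·t^-0.65 = 313·t^0.35/(8.7+t) gives 0.35(8.7+t) = t, so 0.65·t = 0.35×8.7.
t* = 0.35×8.7/0.65 = 4.685 min.

4.7 min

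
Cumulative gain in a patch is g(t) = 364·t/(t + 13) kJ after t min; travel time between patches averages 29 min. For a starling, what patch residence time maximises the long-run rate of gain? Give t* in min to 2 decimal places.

19.42 min

By the marginal value theorem, leave when the instantaneous gain rate g'(t) equals the habitat-wide average g(t)/(T + t).
g'(t) = 364·13/(t + 13)². Setting 364·13/(t+13)² = 364t/[(t+13)(29+t)] gives 13(29+t) = t(t+13), so t² = 13×29 = 377.
t* = √377 = 19.42 min.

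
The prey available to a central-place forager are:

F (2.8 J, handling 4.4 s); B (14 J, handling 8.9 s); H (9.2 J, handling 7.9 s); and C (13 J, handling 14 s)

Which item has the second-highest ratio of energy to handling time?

H

Profitability E/h (J/s): F = 2.8/4.4 = 0.636, B = 14/8.9 = 1.57, H = 9.2/7.9 = 1.16, C = 13/14 = 0.929.
Ranked: B > H > C > F.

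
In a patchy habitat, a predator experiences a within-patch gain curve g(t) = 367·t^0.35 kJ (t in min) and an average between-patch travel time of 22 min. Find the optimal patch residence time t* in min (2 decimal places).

11.85 min

By the marginal value theorem, leave when the instantaneous gain rate g'(t) equals the habitat-wide average g(t)/(T + t).
g'(t) = 0.35·367·t^-0.65. Setting 0.35·367·t^-0.65 = 367·t^0.35/(22+t) gives 0.35(22+t) = t, so 0.65·t = 0.35×22.
t* = 0.35×22/0.65 = 11.85 min.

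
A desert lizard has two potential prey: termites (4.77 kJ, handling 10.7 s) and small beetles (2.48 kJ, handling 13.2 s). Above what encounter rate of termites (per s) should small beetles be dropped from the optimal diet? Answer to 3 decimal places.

0.068 per s

Drop small beetles once their profitability E₂/h₂ falls below the rate achievable on termites alone: E₂/h₂ = λE₁/(1 + λh₁).
Solve for λ: λE₁h₂ = E₂(1 + λh₁) → λ(E₁h₂ − E₂h₁) = E₂ → λ = E₂/(E₁h₂ − E₂h₁).
λ = 2.48/(4.77×13.2 − 2.48×10.7) = 2.48/36.43 = 0.06808 per s.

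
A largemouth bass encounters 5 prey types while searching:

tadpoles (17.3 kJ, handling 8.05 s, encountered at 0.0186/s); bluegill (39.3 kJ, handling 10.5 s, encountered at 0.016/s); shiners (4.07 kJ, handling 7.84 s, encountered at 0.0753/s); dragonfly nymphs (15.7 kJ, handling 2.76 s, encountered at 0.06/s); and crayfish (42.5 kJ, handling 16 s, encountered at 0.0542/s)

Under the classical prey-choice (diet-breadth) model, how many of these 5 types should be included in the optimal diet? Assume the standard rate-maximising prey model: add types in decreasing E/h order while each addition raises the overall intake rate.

E/h in descending order: dragonfly nymphs 5.69, bluegill 3.74, crayfish 2.66, tadpoles 2.15, shiners 0.519 kJ/s. The optimal diet is the largest prefix of this list for which every included type satisfies E_i/h_i > R on the types above it.
Rate on top 1: 0.8082. bluegill: 3.74 > 0.8082 → include.
Rate on top 2: 1.178. crayfish: 2.66 > 1.178 → include.
Rate on top 3: 1.76. tadpoles: 2.15 > 1.76 → include.
Rate on top 4: 1.785. shiners: 0.519 < 1.785 → exclude; stop.
Optimal diet: dragonfly nymphs, bluegill, crayfish, tadpoles — 4 of 5 types.

4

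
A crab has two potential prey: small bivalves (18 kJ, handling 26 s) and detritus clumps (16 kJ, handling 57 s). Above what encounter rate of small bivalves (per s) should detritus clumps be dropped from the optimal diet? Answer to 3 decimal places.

The zero-one rule: include detritus clumps iff E₂/h₂ > λE₁/(1+λh₁). Equality gives the switch point.
λE₁h₂ = E₂ + λE₂h₁ ⇒ λ = E₂/(E₁h₂ − E₂h₁) = 16/(1026 − 416) = 0.02623 per s.

0.026 per s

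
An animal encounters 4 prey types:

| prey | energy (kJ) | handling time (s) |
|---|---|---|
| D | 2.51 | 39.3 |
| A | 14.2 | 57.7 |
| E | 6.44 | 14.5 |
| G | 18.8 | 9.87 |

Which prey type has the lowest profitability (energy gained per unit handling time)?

Profitability E/h (kJ/s): D = 2.51/39.3 = 0.0639, A = 14.2/57.7 = 0.246, E = 6.44/14.5 = 0.444, G = 18.8/9.87 = 1.9.
Ranked: G > E > A > D.

D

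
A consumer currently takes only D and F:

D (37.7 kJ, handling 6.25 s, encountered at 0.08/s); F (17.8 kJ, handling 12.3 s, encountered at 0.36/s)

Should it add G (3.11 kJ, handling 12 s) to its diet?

No

On D and F alone, R = ΣλE/(1+Σλh) = 9.424/5.928 = 1.59 kJ/s.
G: E/h = 3.11/12 = 0.2592 kJ/s.
Since 0.2592 < R, time spent handling G is better spent searching.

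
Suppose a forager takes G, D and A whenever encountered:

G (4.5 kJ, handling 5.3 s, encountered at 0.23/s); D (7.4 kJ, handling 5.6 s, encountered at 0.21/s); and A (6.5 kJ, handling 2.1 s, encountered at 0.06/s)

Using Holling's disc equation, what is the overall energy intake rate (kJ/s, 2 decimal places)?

R = (0.23×4.5 + 0.21×7.4 + 0.06×6.5) / (1 + 0.23×5.3 + 0.21×5.6 + 0.06×2.1) = 2.979/3.521 = 0.8461 kJ/s.

0.85 kJ/s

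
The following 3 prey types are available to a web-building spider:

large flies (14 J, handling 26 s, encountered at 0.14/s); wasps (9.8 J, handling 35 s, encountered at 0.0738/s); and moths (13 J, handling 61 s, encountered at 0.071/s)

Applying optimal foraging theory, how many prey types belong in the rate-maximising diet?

Rank by E/h (J/s): large flies 0.538, wasps 0.28, moths 0.213. Include each in turn until the next type's E/h falls below the running intake rate.
Rate on top 1: 0.4224. wasps: 0.28 < 0.4224 → exclude; stop.
Optimal diet: large flies — 1 of 3 types.

1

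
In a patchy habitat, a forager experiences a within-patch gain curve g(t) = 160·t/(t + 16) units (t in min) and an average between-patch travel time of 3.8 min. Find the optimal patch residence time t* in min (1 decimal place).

7.8 min

By the marginal value theorem, leave when the instantaneous gain rate g'(t) equals the habitat-wide average g(t)/(T + t).
g'(t) = 160·16/(t + 16)². Setting 160·16/(t+16)² = 160t/[(t+16)(3.8+t)] gives 16(3.8+t) = t(t+16), so t² = 16×3.8 = 60.8.
t* = √60.8 = 7.797 min.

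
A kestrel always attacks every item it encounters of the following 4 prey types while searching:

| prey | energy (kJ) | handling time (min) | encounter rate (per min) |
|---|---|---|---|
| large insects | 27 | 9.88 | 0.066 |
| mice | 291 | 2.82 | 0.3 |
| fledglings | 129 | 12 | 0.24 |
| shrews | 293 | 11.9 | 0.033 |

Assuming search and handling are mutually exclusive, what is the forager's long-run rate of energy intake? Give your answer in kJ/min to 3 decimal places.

R = Σλ_iE_i / (1 + Σλ_ih_i)
Numerator: 0.066×27 + 0.3×291 + 0.24×129 + 0.033×293 = 129.7
Denominator: 1 + 0.066×9.88 + 0.3×2.82 + 0.24×12 + 0.033×11.9 = 5.771
R = 129.7/5.771 = 22.48 kJ/min

22.477 kJ/min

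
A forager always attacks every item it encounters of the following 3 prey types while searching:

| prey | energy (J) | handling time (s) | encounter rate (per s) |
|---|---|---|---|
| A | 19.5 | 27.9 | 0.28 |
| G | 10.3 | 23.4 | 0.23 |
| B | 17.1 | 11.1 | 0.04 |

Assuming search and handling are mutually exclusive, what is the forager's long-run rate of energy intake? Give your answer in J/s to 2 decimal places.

Energy encountered per unit search time: 0.28×19.5 + 0.23×10.3 + 0.04×17.1 = 8.513 J/s.
Handling time per unit search time: 0.28×27.9 + 0.23×23.4 + 0.04×11.1 = 13.64.
Rate = 8.513/(1 + 13.64) = 0.5816 J/s.

0.58 J/s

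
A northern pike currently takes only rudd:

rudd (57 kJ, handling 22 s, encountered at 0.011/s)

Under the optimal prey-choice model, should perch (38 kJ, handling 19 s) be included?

Yes

Intake rate on the current diet: R = (0.011×57) / (1 + 0.011×22) = 0.627/1.242 = 0.5048 kJ/s.
Profitability of perch: 38/19 = 2 kJ/s.
2 > 0.5048, so adding perch raises the average — include it.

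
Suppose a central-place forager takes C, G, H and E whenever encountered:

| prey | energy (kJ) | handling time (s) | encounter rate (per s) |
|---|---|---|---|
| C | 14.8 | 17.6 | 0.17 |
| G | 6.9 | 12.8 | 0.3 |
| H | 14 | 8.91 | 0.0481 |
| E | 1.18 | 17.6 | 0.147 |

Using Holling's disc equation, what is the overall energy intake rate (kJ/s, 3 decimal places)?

R = (0.17×14.8 + 0.3×6.9 + 0.0481×14 + 0.147×1.18) / (1 + 0.17×17.6 + 0.3×12.8 + 0.0481×8.91 + 0.147×17.6) = 5.433/10.85 = 0.5008 kJ/s.

0.501 kJ/s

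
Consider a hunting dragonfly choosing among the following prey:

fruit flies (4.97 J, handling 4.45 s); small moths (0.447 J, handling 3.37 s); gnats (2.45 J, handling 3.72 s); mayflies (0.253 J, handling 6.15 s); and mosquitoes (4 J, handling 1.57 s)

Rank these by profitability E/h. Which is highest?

mosquitoes

In descending order of E/h:
mosquitoes: 4/1.57 = 2.55 J/s
fruit flies: 4.97/4.45 = 1.12 J/s
gnats: 2.45/3.72 = 0.659 J/s
small moths: 0.447/3.37 = 0.133 J/s
mayflies: 0.253/6.15 = 0.0411 J/s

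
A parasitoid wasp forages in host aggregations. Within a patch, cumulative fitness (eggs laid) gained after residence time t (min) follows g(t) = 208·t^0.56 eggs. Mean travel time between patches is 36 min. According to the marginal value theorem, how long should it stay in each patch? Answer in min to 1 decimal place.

45.8 min

Optimal t* satisfies g'(t*) = g(t*)/(T + t*).
g'(t) = 0.56·208·t^-0.44. Setting 0.56·208·t^-0.44 = 208·t^0.56/(36+t) gives 0.56(36+t) = t, so 0.44·t = 0.56×36.
t* = 0.56×36/0.44 = 45.82 min.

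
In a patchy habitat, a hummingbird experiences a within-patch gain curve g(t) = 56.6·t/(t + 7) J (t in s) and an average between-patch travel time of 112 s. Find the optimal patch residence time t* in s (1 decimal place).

By the marginal value theorem, leave when the instantaneous gain rate g'(t) equals the habitat-wide average g(t)/(T + t).
g'(t) = 56.6·7/(t + 7)². Setting 56.6·7/(t+7)² = 56.6t/[(t+7)(112+t)] gives 7(112+t) = t(t+7), so t² = 7×112 = 784.
t* = √784 = 28 s.

28.0 s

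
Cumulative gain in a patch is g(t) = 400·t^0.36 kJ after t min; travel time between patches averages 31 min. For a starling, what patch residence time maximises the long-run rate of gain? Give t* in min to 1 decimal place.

17.4 min

Maximise g(t)/(T+t): set derivative to zero → g'(t)(T+t) = g(t).
g'(t) = 0.36·400·t^-0.64. Setting 0.36·400·t^-0.64 = 400·t^0.36/(31+t) gives 0.36(31+t) = t, so 0.64·t = 0.36×31.
t* = 0.36×31/0.64 = 17.44 min.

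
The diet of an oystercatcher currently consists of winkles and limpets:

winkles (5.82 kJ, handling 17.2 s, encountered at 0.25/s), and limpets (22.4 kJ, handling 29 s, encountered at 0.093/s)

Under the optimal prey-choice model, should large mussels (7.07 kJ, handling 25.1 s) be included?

No

On winkles and limpets alone, R = ΣλE/(1+Σλh) = 3.538/7.997 = 0.4424 kJ/s.
large mussels: E/h = 7.07/25.1 = 0.2817 kJ/s.
0.2817 < 0.4424, so adding large mussels would lower the average — exclude it.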